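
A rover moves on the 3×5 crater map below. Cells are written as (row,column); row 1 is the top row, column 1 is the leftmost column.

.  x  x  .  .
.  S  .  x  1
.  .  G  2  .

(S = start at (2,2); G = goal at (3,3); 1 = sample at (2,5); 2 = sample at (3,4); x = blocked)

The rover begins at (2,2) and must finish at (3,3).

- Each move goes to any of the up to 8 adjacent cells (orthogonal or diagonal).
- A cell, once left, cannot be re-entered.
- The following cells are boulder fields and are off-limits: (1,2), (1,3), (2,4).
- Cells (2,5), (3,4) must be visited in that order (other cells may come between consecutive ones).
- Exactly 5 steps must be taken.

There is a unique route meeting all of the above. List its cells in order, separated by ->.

(2,2) -> (2,3) -> (1,4) -> (2,5) -> (3,4) -> (3,3)

The waypoints must appear in the order (2,5), (3,4), with no cell reused.
Route from (2,2): right 1 to (2,3), up-right 1 to (1,4), down-right 1 to (2,5), down-left 1 to (3,4), left 1 to (3,3) — 5 moves in all.
Check: order respected (1 at step 3, 2 at step 4); 5 moves as required.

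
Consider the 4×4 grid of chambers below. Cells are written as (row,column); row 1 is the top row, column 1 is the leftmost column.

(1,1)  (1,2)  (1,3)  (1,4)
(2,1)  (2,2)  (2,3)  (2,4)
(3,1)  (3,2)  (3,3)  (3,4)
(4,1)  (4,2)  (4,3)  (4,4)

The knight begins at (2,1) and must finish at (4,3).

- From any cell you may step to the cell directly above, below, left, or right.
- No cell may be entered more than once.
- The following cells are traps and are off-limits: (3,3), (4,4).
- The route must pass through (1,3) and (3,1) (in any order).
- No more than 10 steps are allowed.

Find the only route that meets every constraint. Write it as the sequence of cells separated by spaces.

The 10-move cap with required stops at (1,3), (3,1) leaves no slack for detours.
Route from (2,1): up to (1,1), 2× right (reaching (1,3)), down to (2,3), left to (2,2), down to (3,2), left to (3,1), down to (4,1), 2× right (reaching (4,3)) — 10 moves in all.
Check: all required cells visited; 10 ≤ 10 moves.

(2,1) (1,1) (1,2) (1,3) (2,3) (2,2) (3,2) (3,1) (4,1) (4,2) (4,3)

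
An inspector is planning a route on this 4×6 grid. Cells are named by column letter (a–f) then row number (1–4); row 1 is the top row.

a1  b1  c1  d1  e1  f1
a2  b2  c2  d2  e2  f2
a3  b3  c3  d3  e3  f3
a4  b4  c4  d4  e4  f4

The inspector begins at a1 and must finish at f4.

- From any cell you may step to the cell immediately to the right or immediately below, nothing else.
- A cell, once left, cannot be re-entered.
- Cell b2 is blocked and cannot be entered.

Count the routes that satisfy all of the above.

26

A right/down-only route from a1 to f4 makes exactly 3 down-moves and 5 right-moves in some order.
With no other constraints that would be C(8,3) = 56 routes.
Subtract routes through each blocked cell (inclusion–exclusion for overlaps): − through b2: 30 → 26.
That gives 26 routes.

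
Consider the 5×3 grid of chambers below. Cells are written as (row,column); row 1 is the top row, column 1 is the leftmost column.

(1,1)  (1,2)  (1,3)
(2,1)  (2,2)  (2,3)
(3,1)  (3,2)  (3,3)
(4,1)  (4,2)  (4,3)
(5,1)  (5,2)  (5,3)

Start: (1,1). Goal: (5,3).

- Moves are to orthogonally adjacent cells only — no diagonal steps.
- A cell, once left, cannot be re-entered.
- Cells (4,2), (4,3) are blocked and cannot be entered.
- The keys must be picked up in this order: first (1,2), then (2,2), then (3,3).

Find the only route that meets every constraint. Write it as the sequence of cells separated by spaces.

(1,1) (1,2) (2,2) (2,3) (3,3) (3,2) (3,1) (4,1) (5,1) (5,2) (5,3)

The waypoints must appear in the order (1,2), (2,2), (3,3), with no cell reused.
Route from (1,1): right to (1,2), down to (2,2), right to (2,3), down to (3,3), 2× left (reaching (3,1)), 2× down (reaching (5,1)), 2× right (reaching (5,3)) — 10 moves in all.
Check: order respected ((1,2) at step 1, (2,2) at step 2, (3,3) at step 4).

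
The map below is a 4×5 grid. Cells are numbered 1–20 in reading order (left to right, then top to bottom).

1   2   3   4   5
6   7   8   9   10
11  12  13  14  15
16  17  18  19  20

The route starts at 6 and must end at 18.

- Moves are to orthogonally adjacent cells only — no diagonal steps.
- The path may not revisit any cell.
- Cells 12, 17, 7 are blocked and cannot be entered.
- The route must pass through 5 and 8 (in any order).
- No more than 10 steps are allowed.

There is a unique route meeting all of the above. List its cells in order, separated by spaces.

The 10-move cap with required stops at 5, 8 leaves no slack for detours.
Route from 6: up 1 to 1, right 4 to 5, down 1 to 10, left 2 to 8, down 2 to 18 — 10 moves in all.
Check: all required cells visited; 10 ≤ 10 moves.

6 1 2 3 4 5 10 9 8 13 18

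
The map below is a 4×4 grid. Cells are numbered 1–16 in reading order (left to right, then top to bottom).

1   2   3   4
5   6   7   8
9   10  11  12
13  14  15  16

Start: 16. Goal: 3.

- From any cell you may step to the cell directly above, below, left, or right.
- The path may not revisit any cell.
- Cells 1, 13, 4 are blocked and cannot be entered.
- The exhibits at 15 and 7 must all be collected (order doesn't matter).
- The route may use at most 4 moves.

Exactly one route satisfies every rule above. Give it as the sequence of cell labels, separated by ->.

Any route must reach 15 and 7 and still end at 3 within 4 moves, so the order of the required stops is forced.
Route from 16: left 1 to 15, up 3 to 3 — 4 moves in all.
Check: all required cells visited; 4 ≤ 4 moves.

16 -> 15 -> 11 -> 7 -> 3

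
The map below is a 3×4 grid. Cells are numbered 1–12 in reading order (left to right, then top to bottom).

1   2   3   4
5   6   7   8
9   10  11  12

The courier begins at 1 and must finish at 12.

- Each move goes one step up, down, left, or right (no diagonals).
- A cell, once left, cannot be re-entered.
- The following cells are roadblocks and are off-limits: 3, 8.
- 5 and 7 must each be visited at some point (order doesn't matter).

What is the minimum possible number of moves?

5

Any route passes through 5 and 7 in some order between 1 and 12. Summing Manhattan distances along each leg and taking the cheapest ordering (1 → 5 → 7 → 12) gives a lower bound of 1 + 2 + 2 = 5 moves.
A route of 5 moves achieves this: 1 → 5 → 6 → 7 → 11 → 12.
Since 5 matches the lower bound, it is optimal.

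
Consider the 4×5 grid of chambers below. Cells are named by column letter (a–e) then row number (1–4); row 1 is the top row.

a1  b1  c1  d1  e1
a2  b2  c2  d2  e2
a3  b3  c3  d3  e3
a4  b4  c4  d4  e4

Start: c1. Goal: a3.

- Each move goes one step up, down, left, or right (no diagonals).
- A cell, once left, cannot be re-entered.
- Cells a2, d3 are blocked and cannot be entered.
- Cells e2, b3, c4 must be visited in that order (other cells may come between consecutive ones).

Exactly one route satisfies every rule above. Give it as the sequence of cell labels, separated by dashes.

c1 - d1 - e1 - e2 - d2 - c2 - b2 - b3 - c3 - c4 - b4 - a4 - a3

The waypoints must appear in the order e2, b3, c4, with no cell reused.
Route from c1: right 2 to e1, down 1 to e2, left 3 to b2, down 1 to b3, right 1 to c3, down 1 to c4, left 2 to a4, up 1 to a3 — 12 moves in all.
Check: order respected (e2 at step 3, b3 at step 7, c4 at step 9).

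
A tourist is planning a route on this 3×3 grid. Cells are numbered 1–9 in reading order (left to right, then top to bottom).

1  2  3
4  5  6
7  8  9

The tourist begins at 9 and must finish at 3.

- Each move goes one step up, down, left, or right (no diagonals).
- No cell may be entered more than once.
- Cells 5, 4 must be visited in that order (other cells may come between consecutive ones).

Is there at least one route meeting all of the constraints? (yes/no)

One route that works: 9 → 6 → 5 → 4 → 1 → 2 → 3.

yes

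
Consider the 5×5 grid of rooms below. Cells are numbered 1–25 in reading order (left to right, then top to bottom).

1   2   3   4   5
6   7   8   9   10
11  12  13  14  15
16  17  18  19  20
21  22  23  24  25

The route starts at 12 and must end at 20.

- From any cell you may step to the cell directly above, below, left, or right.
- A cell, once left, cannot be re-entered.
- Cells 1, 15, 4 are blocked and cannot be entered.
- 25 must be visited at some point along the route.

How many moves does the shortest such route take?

6

Any route passes through 25 somewhere between 12 and 20. Summing Manhattan distances along the two legs (12 → 25 → 20) gives a lower bound of 5 + 1 = 6 moves.
A route of 6 moves achieves this: 12 → 17 → 22 → 23 → 24 → 25 → 20.
Since 6 matches the lower bound, it is optimal.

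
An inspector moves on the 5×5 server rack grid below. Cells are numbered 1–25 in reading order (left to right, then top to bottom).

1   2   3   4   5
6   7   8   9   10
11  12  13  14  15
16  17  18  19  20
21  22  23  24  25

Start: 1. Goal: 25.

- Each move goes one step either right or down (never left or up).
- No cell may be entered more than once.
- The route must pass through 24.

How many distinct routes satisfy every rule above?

A right/down-only route from 1 to 25 makes exactly 4 down-moves and 4 right-moves in some order.
With no other constraints that would be C(8,4) = 70 routes.
Split at 24 and multiply the segment counts: 1→24: 35; 24→25: 1; product = 35.
That gives 35 routes.

35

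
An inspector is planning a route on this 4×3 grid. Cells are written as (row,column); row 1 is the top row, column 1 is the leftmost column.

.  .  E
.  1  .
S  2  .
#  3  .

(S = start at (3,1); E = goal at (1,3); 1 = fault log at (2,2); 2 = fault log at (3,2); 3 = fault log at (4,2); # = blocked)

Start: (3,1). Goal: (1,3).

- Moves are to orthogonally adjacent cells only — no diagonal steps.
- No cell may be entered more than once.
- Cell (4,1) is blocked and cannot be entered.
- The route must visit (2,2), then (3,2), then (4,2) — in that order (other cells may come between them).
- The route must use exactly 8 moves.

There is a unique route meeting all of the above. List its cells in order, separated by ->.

The waypoints must appear in the order (2,2), (3,2), (4,2), with no cell reused.
Route from (3,1): up to (2,1), right to (2,2), 2× down (reaching (4,2)), right to (4,3), 3× up (reaching (1,3)) — 8 moves in all.
Check: order respected (1 at step 2, 2 at step 3, 3 at step 4); 8 moves as required.

(3,1) -> (2,1) -> (2,2) -> (3,2) -> (4,2) -> (4,3) -> (3,3) -> (2,3) -> (1,3)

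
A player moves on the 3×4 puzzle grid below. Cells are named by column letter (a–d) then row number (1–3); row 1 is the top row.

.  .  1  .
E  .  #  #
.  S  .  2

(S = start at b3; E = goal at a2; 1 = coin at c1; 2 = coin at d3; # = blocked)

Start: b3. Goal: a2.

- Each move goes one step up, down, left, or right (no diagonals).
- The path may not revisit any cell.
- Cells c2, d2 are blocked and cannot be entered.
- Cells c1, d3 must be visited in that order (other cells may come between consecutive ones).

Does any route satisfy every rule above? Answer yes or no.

d3 must be visited but has only one open neighbour (c3), and it is neither the start nor the goal — the route would have to enter and leave through c3, re-entering it.

no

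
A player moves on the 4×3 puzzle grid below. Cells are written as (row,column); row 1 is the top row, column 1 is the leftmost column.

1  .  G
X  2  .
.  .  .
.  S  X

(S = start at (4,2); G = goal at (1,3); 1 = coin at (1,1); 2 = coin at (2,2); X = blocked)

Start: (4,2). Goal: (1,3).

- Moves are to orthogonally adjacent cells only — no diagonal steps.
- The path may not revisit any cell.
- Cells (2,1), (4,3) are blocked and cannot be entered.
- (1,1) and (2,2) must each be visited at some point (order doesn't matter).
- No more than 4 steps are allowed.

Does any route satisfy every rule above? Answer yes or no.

no

(1,1) must be visited but has only one open neighbour ((1,2)), and it is neither the start nor the goal — the route would have to enter and leave through (1,2), re-entering it.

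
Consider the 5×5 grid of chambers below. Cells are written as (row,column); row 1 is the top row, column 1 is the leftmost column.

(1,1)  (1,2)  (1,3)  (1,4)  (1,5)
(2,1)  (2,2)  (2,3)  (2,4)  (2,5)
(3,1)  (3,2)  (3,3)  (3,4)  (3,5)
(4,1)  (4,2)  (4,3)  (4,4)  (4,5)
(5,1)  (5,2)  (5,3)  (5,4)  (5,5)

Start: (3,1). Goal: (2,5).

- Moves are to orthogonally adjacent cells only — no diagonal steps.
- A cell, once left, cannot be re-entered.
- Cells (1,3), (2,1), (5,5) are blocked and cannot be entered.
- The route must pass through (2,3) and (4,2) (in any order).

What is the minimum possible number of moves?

Any route passes through (2,3) and (4,2) in some order between (3,1) and (2,5). Summing Manhattan distances along each leg and taking the cheapest ordering ((3,1) → (4,2) → (2,3) → (2,5)) gives a lower bound of 2 + 3 + 2 = 7 moves.
A route of 7 moves achieves this: (3,1) → (4,1) → (4,2) → (3,2) → (2,2) → (2,3) → (2,4) → (2,5).
Since 7 matches the lower bound, it is optimal.

7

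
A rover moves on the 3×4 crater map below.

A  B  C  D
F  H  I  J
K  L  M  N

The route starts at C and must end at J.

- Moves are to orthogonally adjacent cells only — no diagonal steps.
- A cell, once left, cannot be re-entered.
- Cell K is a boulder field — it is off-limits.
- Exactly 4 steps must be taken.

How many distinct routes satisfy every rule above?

Need simple routes of exactly 4 moves from C to J (Manhattan distance 2, so 1 moves are spent on a detour and 1 undoing it).
Enumerating: C I M N J | C B H I J.
That gives 2 routes.

2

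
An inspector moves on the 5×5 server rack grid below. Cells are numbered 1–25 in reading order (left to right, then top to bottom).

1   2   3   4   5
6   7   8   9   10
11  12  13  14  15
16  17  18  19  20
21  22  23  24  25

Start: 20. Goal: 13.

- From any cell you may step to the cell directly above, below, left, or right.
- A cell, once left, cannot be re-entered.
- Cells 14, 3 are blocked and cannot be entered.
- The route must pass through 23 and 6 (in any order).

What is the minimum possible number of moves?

Any route passes through 23 and 6 in some order between 20 and 13. Summing Manhattan distances along each leg and taking the cheapest ordering (20 → 23 → 6 → 13) gives a lower bound of 3 + 5 + 3 = 11 moves.
A route of 11 moves achieves this: 20 → 25 → 24 → 23 → 18 → 17 → 12 → 11 → 6 → 7 → 8 → 13.
Since 11 matches the lower bound, it is optimal.

11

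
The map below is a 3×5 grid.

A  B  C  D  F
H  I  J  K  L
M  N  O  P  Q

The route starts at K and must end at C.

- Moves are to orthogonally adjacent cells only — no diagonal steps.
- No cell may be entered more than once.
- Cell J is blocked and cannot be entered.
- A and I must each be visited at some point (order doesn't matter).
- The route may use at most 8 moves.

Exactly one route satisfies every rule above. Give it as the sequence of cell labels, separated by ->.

Any route must reach A and I and still end at C within 8 moves, so the order of the required stops is forced.
Route from K: down 1 to P, left 2 to N, up 1 to I, left 1 to H, up 1 to A, right 2 to C — 8 moves in all.
Check: all required cells visited; 8 ≤ 8 moves.

K -> P -> O -> N -> I -> H -> A -> B -> C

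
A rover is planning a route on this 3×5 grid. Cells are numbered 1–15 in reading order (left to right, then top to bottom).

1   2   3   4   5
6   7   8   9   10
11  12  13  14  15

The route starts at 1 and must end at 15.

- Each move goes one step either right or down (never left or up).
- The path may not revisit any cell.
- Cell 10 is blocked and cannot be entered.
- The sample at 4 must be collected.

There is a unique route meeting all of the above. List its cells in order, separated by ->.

Moves only go right or down, so the column and row indices never decrease.
Route from 1: 3× right (reaching 4), 2× down (reaching 14), right to 15 — 6 moves in all.
Check: all required cells visited.

1 -> 2 -> 3 -> 4 -> 9 -> 14 -> 15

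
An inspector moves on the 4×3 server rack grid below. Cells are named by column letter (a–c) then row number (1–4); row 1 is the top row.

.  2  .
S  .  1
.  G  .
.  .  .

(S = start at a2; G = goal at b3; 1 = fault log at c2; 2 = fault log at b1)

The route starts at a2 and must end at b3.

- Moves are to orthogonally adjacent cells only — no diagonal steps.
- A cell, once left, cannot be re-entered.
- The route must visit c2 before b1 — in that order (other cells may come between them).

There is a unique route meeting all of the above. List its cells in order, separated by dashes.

The waypoints must appear in the order c2, b1, with no cell reused.
Route from a2: 2× down (reaching a4), 2× right (reaching c4), 3× up (reaching c1), left to b1, 2× down (reaching b3) — 10 moves in all.
Check: order respected (1 at step 6, 2 at step 8).

a2 - a3 - a4 - b4 - c4 - c3 - c2 - c1 - b1 - b2 - b3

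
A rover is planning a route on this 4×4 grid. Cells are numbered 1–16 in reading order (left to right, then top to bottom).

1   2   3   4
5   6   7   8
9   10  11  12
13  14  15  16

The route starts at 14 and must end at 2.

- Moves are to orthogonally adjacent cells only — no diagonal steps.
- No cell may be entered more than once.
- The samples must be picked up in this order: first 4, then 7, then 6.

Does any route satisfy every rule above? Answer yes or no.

yes

One route that works: 14 → 10 → 11 → 12 → 8 → 4 → 3 → 7 → 6 → 2.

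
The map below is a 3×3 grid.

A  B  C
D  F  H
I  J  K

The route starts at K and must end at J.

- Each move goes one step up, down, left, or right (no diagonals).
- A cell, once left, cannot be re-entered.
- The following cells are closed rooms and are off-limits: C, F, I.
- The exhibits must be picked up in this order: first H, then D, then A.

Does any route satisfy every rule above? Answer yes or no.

no

The blocked cells wall D off from K completely — no sequence of moves reaches it at all, so no route can satisfy the rules.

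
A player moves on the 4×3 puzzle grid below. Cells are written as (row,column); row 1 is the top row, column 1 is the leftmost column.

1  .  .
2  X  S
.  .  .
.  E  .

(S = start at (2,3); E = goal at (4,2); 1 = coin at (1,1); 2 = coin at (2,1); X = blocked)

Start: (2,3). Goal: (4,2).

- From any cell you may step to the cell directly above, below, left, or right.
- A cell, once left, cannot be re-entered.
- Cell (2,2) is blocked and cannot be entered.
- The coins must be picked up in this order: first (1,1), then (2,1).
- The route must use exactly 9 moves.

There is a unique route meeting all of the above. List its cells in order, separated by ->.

The waypoints must appear in the order (1,1), (2,1), with no cell reused.
Route from (2,3): up 1 to (1,3), left 2 to (1,1), down 2 to (3,1), right 2 to (3,3), down 1 to (4,3), left 1 to (4,2) — 9 moves in all.
Check: order respected (1 at step 3, 2 at step 4); 9 moves as required.

(2,3) -> (1,3) -> (1,2) -> (1,1) -> (2,1) -> (3,1) -> (3,2) -> (3,3) -> (4,3) -> (4,2)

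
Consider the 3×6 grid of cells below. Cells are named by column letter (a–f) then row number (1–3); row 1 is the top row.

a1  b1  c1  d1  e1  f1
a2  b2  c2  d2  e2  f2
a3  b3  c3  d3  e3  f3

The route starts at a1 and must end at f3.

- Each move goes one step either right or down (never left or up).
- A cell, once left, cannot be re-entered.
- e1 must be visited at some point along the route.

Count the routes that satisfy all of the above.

3

A right/down-only route from a1 to f3 makes exactly 2 down-moves and 5 right-moves in some order.
With no other constraints that would be C(7,2) = 21 routes.
Split at e1 and multiply the segment counts: a1→e1: 1; e1→f3: 3; product = 3.
That gives 3 routes.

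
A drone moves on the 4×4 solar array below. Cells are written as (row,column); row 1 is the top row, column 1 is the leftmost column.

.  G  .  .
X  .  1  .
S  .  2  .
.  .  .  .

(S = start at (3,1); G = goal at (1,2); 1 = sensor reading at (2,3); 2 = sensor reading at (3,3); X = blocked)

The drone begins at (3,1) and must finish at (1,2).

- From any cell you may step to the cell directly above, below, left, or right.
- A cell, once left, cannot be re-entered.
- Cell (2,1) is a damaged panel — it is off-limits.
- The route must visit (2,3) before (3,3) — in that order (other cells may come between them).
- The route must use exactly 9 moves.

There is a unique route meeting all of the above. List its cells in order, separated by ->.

The waypoints must appear in the order (2,3), (3,3), with no cell reused.
Route from (3,1): right 1 to (3,2), up 1 to (2,2), right 1 to (2,3), down 1 to (3,3), right 1 to (3,4), up 2 to (1,4), left 2 to (1,2) — 9 moves in all.
Check: order respected (1 at step 3, 2 at step 4); 9 moves as required.

(3,1) -> (3,2) -> (2,2) -> (2,3) -> (3,3) -> (3,4) -> (2,4) -> (1,4) -> (1,3) -> (1,2)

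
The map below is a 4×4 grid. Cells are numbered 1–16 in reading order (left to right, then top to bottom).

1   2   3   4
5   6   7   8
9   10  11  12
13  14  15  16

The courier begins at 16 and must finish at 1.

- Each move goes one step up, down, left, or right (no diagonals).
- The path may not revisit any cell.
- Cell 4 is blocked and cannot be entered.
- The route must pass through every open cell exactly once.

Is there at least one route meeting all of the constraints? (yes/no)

yes

One route that works: 16 → 12 → 8 → 7 → 3 → 2 → 6 → 10 → 11 → 15 → 14 → 13 → 9 → 5 → 1.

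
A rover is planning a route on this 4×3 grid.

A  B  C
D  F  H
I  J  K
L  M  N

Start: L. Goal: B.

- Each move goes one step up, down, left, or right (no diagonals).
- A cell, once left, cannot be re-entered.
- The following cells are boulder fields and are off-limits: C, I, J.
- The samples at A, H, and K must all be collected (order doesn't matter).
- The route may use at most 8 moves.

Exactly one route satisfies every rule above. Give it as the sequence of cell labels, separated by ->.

L -> M -> N -> K -> H -> F -> D -> A -> B

Any route must reach A, H, and K and still end at B within 8 moves, so the order of the required stops is forced.
Route from L: right 2 to N, up 2 to H, left 2 to D, up 1 to A, right 1 to B — 8 moves in all.
Check: all required cells visited; 8 ≤ 8 moves.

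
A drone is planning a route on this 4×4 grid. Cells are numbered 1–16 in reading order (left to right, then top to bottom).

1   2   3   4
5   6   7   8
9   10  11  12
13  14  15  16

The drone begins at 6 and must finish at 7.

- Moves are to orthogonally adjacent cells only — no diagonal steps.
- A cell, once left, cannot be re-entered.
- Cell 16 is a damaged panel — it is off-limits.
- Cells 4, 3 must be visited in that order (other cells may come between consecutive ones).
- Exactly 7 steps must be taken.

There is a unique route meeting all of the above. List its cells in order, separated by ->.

6 -> 10 -> 11 -> 12 -> 8 -> 4 -> 3 -> 7

The waypoints must appear in the order 4, 3, with no cell reused.
Route from 6: down 1 to 10, right 2 to 12, up 2 to 4, left 1 to 3, down 1 to 7 — 7 moves in all.
Check: order respected (4 at step 5, 3 at step 6); 7 moves as required.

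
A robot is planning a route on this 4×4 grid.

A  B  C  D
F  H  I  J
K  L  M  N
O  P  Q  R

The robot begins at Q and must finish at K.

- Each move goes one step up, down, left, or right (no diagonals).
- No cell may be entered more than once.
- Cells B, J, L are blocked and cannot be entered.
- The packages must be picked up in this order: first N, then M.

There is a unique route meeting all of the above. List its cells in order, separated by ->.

The waypoints must appear in the order N, M, with no cell reused.
Route from Q: right 1 to R, up 1 to N, left 1 to M, up 1 to I, left 2 to F, down 1 to K — 7 moves in all.
Check: order respected (N at step 2, M at step 3).

Q -> R -> N -> M -> I -> H -> F -> K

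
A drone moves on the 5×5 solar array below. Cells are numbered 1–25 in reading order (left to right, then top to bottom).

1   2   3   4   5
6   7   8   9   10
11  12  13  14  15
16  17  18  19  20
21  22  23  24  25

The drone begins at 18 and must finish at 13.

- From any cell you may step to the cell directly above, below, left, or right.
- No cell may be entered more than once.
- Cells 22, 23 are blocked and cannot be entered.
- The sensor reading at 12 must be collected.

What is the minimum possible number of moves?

3

Any route passes through 12 somewhere between 18 and 13. Summing Manhattan distances along the two legs (18 → 12 → 13) gives a lower bound of 2 + 1 = 3 moves.
A route of 3 moves achieves this: 18 → 17 → 12 → 13.
Since 3 matches the lower bound, it is optimal.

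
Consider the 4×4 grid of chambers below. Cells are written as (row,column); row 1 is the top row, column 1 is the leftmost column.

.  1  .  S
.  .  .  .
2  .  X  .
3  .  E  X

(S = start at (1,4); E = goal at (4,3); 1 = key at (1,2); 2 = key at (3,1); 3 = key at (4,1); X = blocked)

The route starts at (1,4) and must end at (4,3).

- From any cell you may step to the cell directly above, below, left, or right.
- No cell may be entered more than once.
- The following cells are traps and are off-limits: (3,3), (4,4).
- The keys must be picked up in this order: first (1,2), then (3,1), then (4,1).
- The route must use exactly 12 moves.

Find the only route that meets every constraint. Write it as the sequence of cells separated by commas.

(1,4), (2,4), (2,3), (1,3), (1,2), (1,1), (2,1), (2,2), (3,2), (3,1), (4,1), (4,2), (4,3)

The waypoints must appear in the order (1,2), (3,1), (4,1), with no cell reused.
Route from (1,4): down 1 to (2,4), left 1 to (2,3), up 1 to (1,3), left 2 to (1,1), down 1 to (2,1), right 1 to (2,2), down 1 to (3,2), left 1 to (3,1), down 1 to (4,1), right 2 to (4,3) — 12 moves in all.
Check: order respected (1 at step 4, 2 at step 9, 3 at step 10); 12 moves as required.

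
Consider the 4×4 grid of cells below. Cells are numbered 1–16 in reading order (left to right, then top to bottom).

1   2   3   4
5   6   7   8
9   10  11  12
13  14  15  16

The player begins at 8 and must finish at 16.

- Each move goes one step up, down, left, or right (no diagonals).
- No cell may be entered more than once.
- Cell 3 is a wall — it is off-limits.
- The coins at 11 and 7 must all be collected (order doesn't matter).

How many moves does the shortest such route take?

Any route passes through 11 and 7 in some order between 8 and 16. Summing Manhattan distances along each leg and taking the cheapest ordering (8 → 7 → 11 → 16) gives a lower bound of 1 + 1 + 2 = 4 moves.
A route of 4 moves achieves this: 8 → 7 → 11 → 15 → 16.
Since 4 matches the lower bound, it is optimal.

4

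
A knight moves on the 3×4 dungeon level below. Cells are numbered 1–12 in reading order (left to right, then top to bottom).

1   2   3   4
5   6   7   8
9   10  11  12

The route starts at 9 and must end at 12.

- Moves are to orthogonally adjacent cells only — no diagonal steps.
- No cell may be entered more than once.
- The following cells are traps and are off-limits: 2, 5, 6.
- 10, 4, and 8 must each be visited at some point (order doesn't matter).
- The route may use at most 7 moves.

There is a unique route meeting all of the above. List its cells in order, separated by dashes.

9 - 10 - 11 - 7 - 3 - 4 - 8 - 12

Any route must reach 10, 4, and 8 and still end at 12 within 7 moves, so the order of the required stops is forced.
Route from 9: 2× right (reaching 11), 2× up (reaching 3), right to 4, 2× down (reaching 12) — 7 moves in all.
Check: all required cells visited; 7 ≤ 7 moves.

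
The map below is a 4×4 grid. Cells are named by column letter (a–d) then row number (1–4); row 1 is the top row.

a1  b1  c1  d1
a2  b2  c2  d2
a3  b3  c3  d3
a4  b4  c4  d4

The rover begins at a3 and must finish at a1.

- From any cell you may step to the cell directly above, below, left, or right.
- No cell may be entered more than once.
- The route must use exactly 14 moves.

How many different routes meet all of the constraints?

12

Need simple routes of exactly 14 moves from a3 to a1 (Manhattan distance 2, so 6 moves are spent on a detour and 6 undoing it).
Branch systematically from the start, pruning whenever the remaining move budget drops below the Manhattan distance to a1 or differs from it in parity. Grouping the completions by first move — via a2: 2; via a4: 9; via b3: 1 — and summing: 2 + 9 + 1 = 12.
That gives 12 routes.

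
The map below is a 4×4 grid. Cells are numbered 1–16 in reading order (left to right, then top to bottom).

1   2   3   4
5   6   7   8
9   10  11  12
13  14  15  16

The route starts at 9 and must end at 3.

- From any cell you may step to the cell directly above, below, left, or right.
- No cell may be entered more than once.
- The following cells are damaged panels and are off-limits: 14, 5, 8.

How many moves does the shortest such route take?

The Manhattan distance from 9 to 3 is |3−1| + |1−3| = 4, so at least 4 moves are needed.
A route of 4 moves achieves this: 9 → 10 → 6 → 2 → 3.
Since 4 matches the lower bound, it is optimal.

4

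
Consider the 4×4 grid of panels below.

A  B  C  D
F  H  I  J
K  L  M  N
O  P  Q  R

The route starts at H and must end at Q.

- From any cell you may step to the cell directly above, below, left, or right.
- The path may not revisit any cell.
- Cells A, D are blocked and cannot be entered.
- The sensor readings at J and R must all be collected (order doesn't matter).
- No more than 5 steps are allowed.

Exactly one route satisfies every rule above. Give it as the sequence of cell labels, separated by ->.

H -> I -> J -> N -> R -> Q

Any route must reach J and R and still end at Q within 5 moves, so the order of the required stops is forced.
Route from H: 2× right (reaching J), 2× down (reaching R), left to Q — 5 moves in all.
Check: all required cells visited; 5 ≤ 5 moves.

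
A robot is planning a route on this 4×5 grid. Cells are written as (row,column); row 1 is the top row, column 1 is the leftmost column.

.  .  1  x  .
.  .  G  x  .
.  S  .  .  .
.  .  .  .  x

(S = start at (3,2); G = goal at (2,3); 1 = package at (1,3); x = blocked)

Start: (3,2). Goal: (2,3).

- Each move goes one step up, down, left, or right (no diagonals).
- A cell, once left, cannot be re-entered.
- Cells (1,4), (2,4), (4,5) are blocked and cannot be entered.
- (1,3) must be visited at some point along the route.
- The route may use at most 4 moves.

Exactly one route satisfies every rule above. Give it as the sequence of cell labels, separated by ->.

(3,2) -> (2,2) -> (1,2) -> (1,3) -> (2,3)

The budget equals the shortest possible length, so every move has to be on a shortest route through the required cells.
Route from (3,2): 2× up (reaching (1,2)), right to (1,3), down to (2,3) — 4 moves in all.
Check: all required cells visited; 4 ≤ 4 moves.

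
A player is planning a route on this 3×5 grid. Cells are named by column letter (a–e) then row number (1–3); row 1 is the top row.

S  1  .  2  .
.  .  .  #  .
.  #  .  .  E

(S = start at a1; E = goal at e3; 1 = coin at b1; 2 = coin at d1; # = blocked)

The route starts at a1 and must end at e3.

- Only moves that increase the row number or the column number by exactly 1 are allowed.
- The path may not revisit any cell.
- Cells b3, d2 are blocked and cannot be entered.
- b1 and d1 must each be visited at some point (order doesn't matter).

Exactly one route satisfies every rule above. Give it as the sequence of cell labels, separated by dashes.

a1 - b1 - c1 - d1 - e1 - e2 - e3

Moves only go right or down, so the column and row indices never decrease.
Route from a1: right 4 to e1, down 2 to e3 — 6 moves in all.
Check: all required cells visited.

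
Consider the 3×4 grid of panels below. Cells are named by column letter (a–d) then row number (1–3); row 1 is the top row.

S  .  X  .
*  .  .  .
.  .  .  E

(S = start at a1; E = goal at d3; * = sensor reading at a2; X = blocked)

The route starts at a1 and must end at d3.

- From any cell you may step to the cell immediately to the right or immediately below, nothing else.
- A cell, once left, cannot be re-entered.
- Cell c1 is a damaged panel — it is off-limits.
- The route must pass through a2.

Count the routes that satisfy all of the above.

4

A right/down-only route from a1 to d3 makes exactly 2 down-moves and 3 right-moves in some order.
With no other constraints that would be C(5,2) = 10 routes.
Split at a2 and multiply the segment counts (each segment already excludes blocked cells): a1→a2: 1; a2→d3: 4; product = 4.
That gives 4 routes.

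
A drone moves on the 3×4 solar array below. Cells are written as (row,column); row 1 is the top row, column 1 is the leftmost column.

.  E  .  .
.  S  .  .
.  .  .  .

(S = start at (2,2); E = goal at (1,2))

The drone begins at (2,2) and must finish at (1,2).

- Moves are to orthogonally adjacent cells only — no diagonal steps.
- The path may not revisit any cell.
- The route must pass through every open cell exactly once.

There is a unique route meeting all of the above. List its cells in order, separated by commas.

Need to visit all 12 open cells exactly once, starting at (2,2) and ending at (1,2).
Cell (1,1) has only two open neighbours ((2,1) and (1,2)), so the path must pass straight through it: one of those is the cell it's entered from and the other is where it exits.
Route from (2,2): right 1 to (2,3), up 1 to (1,3), right 1 to (1,4), down 2 to (3,4), left 3 to (3,1), up 2 to (1,1), right 1 to (1,2) — 11 moves in all.
Check: all 12 open cells covered.

(2,2), (2,3), (1,3), (1,4), (2,4), (3,4), (3,3), (3,2), (3,1), (2,1), (1,1), (1,2)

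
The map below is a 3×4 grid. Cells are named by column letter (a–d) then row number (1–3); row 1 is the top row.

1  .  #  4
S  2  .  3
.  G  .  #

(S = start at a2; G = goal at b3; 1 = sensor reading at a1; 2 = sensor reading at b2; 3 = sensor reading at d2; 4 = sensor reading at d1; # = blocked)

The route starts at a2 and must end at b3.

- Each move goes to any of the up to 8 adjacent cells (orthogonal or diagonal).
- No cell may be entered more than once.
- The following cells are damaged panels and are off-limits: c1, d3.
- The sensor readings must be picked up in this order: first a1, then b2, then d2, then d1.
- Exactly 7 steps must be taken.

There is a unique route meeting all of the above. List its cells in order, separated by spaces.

a2 a1 b2 c3 d2 d1 c2 b3

The waypoints must appear in the order a1, b2, d2, d1, with no cell reused.
Route from a2: up 1 to a1, down-right 2 to c3, up-right 1 to d2, up 1 to d1, down-left 2 to b3 — 7 moves in all.
Check: order respected (1 at step 1, 2 at step 2, 3 at step 4, 4 at step 5); 7 moves as required.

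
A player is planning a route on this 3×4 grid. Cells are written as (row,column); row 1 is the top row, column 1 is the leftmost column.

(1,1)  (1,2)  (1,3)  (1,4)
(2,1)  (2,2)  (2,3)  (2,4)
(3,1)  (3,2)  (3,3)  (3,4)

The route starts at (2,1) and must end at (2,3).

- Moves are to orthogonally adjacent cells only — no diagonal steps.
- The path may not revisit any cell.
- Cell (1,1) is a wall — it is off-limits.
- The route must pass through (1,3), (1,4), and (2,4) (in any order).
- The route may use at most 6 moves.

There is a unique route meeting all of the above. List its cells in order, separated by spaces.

The 6-move cap with required stops at (1,3), (1,4), (2,4) leaves no slack for detours.
Route from (2,1): right to (2,2), up to (1,2), 2× right (reaching (1,4)), down to (2,4), left to (2,3) — 6 moves in all.
Check: all required cells visited; 6 ≤ 6 moves.

(2,1) (2,2) (1,2) (1,3) (1,4) (2,4) (2,3)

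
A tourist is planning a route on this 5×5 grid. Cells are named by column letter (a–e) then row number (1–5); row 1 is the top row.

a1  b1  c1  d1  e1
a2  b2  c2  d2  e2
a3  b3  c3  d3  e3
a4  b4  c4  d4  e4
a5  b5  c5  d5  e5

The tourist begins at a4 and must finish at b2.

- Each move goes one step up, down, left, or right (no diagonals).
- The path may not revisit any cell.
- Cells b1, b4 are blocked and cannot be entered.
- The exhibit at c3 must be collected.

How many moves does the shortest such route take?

Any route passes through c3 somewhere between a4 and b2. Summing Manhattan distances along the two legs (a4 → c3 → b2) gives a lower bound of 3 + 2 = 5 moves.
A route of 5 moves achieves this: a4 → a3 → b3 → c3 → c2 → b2.
Since 5 matches the lower bound, it is optimal.

5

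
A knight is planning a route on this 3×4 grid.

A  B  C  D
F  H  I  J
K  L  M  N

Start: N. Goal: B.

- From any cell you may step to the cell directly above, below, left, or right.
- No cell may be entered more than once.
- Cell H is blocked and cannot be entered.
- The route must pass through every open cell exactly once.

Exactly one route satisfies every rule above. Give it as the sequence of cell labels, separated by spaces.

Need to visit all 11 open cells exactly once, starting at N and ending at B.
Route from N: up 2 to D, left 1 to C, down 2 to M, left 2 to K, up 2 to A, right 1 to B — 10 moves in all.
Check: all 11 open cells covered.

N J D C I M L K F A B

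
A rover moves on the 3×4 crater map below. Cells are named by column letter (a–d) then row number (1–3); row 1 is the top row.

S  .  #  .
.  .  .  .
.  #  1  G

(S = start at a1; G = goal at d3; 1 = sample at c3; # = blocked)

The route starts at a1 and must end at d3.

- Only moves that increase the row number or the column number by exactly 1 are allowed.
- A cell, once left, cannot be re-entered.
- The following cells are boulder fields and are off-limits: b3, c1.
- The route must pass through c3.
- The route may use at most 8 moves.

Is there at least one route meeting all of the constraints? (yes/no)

yes

One route that works: a1 → a2 → b2 → c2 → c3 → d3.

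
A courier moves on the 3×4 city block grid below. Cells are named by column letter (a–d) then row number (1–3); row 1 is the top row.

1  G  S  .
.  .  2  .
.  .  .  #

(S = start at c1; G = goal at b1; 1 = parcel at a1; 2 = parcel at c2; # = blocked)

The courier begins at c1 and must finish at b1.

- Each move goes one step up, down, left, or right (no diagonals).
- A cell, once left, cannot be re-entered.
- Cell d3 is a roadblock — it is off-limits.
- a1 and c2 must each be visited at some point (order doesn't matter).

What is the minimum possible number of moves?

5

Any route passes through a1 and c2 in some order between c1 and b1. Summing Manhattan distances along each leg and taking the cheapest ordering (c1 → c2 → a1 → b1) gives a lower bound of 1 + 3 + 1 = 5 moves.
A route of 5 moves achieves this: c1 → c2 → b2 → a2 → a1 → b1.
Since 5 matches the lower bound, it is optimal.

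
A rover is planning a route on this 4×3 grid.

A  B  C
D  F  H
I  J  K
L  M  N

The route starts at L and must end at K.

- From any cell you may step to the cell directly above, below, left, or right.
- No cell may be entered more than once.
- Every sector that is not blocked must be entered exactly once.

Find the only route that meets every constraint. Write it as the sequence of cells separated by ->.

L -> I -> D -> A -> B -> C -> H -> F -> J -> M -> N -> K

Need to visit all 12 open cells exactly once, starting at L and ending at K.
Cell A has only two open neighbours (D and B), so the path must pass straight through it: one of those is the cell it's entered from and the other is where it exits.
Route from L: up 3 to A, right 2 to C, down 1 to H, left 1 to F, down 2 to M, right 1 to N, up 1 to K — 11 moves in all.
Check: all 12 open cells covered.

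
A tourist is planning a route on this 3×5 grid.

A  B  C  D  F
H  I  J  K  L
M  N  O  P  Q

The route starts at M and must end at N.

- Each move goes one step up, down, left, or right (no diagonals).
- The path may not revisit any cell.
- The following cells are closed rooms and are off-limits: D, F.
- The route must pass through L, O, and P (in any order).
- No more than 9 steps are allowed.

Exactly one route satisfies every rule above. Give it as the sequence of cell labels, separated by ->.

Any route must reach L, O, and P and still end at N within 9 moves, so the order of the required stops is forced.
Route from M: up 1 to H, right 4 to L, down 1 to Q, left 3 to N — 9 moves in all.
Check: all required cells visited; 9 ≤ 9 moves.

M -> H -> I -> J -> K -> L -> Q -> P -> O -> N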